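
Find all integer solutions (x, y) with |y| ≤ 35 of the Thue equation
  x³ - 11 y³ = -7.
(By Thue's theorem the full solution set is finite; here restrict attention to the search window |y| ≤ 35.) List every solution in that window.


The equation is x³ - 11y³ = -7. For fixed y, x³ = 11·y³ − 7, so a solution requires the RHS to be a perfect cube.
Strategy: iterate y from -35 to 35, compute RHS = 11·y³ − 7, and check whether it is a (positive or negative) perfect cube.
Check small values of y:
  y = 0: RHS = -7 is not a perfect cube.
  y = 1: RHS = 4 is not a perfect cube.
  y = -1: RHS = -18 is not a perfect cube.
  y = 2: RHS = 81 is not a perfect cube.
  y = -2: RHS = -95 is not a perfect cube.
  y = 3: RHS = 290 is not a perfect cube.
  y = -3: RHS = -304 is not a perfect cube.
Continuing the search up to |y| = 35 finds no solutions either.
No (x, y) in the scanned range satisfies the equation.

No integer solutions with |y| ≤ 35.


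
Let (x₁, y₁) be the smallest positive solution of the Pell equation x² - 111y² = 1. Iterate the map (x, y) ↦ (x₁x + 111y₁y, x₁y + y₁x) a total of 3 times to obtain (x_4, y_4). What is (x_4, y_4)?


Step 1: Find the fundamental solution (x₁, y₁) of x² - 111y² = 1.
  Expand √111 as a continued fraction. a₀ = ⌊√111⌋ = 10; iterate m_{k+1} = d_k·a_k − m_k, d_{k+1} = (111 − m_{k+1}²)/d_k, a_{k+1} = ⌊(a₀ + m_{k+1})/d_{k+1}⌋ (starting m₀ = 0, d₀ = 1), with convergents p_k = a_k·p_{k-1} + p_{k-2}, q_k = a_k·q_{k-1} + q_{k-2} (p₋₁ = 1, q₋₁ = 0):
  k = 0: a₀ = 10; p₀/q₀ = 10/1; p₀² − 111·q₀² = 100 − 111 = -11.
  k = 1: m = 10, d = 11, a = ⌊(10 + 10)/11⌋ = 1; p/q = (1·10 + 1)/(1·1 + 0) = 11/1; p² − 111·q² = 121 − 111 = 10.
  k = 2: m = 1, d = 10, a = ⌊(10 + 1)/10⌋ = 1; p/q = (1·11 + 10)/(1·1 + 1) = 21/2; p² − 111·q² = 441 − 444 = -3.
  k = 3: m = 9, d = 3, a = ⌊(10 + 9)/3⌋ = 6; p/q = (6·21 + 11)/(6·2 + 1) = 137/13; p² − 111·q² = 18769 − 18759 = 10.
  k = 4: m = 9, d = 10, a = ⌊(10 + 9)/10⌋ = 1; p/q = (1·137 + 21)/(1·13 + 2) = 158/15; p² − 111·q² = 24964 − 24975 = -11.
  k = 5: m = 1, d = 11, a = ⌊(10 + 1)/11⌋ = 1; p/q = (1·158 + 137)/(1·15 + 13) = 295/28; p² − 111·q² = 87025 − 87024 = 1.
  The first convergent with p² − 111·q² = 1 gives the fundamental solution (x₁, y₁) = (295, 28).
Step 2: Apply the recurrence (x_{n+1}, y_{n+1}) = (x₁x_n + 111y₁y_n, x₁y_n + y₁x_n) repeatedly.
  From (x_1, y_1) = (295, 28): x_2 = 295·295 + 111·28·28 = 174049; y_2 = 295·28 + 28·295 = 16520.
  From (x_2, y_2) = (174049, 16520): x_3 = 295·174049 + 111·28·16520 = 102688615; y_3 = 295·16520 + 28·174049 = 9746772.
  From (x_3, y_3) = (102688615, 9746772): x_4 = 295·102688615 + 111·28·9746772 = 60586108801; y_4 = 295·9746772 + 28·102688615 = 5750578960.
Step 3: Verify x_4² - 111·y_4² = 3670676579646609657601 - 3670676579646609657600 = 1 (should be 1). ✓

(x_1, y_1) = (295, 28); (x_4, y_4) = (60586108801, 5750578960).


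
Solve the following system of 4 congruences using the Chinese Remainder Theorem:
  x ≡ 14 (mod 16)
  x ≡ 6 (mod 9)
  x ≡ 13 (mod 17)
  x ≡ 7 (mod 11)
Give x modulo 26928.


Product of moduli M = 16 · 9 · 17 · 11 = 26928.
Merge one congruence at a time:
  Start: x ≡ 14 (mod 16).
  Combine with x ≡ 6 (mod 9); new modulus lcm = 144.
    Write x = 14 + 16·t and substitute into x ≡ 6 (mod 9): 16·t ≡ 6 − 14 = -8 (mod 9).
    Reduce coefficients mod 9: 7·t ≡ 1 (mod 9).
    The inverse of 7 mod 9 is 4 (since 7·4 = 28 = 3·9 + 1), so t ≡ 4·1 = 4 ≡ 4 (mod 9).
    Then x = 14 + 16·4 = 78, valid modulo lcm(16, 9) = 144: x ≡ 78 (mod 144).
  Combine with x ≡ 13 (mod 17); new modulus lcm = 2448.
    Write x = 78 + 144·t and substitute into x ≡ 13 (mod 17): 144·t ≡ 13 − 78 = -65 (mod 17).
    Reduce coefficients mod 17: 8·t ≡ 3 (mod 17).
    The inverse of 8 mod 17 is 15 (since 8·15 = 120 = 7·17 + 1), so t ≡ 15·3 = 45 ≡ 11 (mod 17).
    Then x = 78 + 144·11 = 1662, valid modulo lcm(144, 17) = 2448: x ≡ 1662 (mod 2448).
  Combine with x ≡ 7 (mod 11); new modulus lcm = 26928.
    Write x = 1662 + 2448·t and substitute into x ≡ 7 (mod 11): 2448·t ≡ 7 − 1662 = -1655 (mod 11).
    Reduce coefficients mod 11: 6·t ≡ 6 (mod 11).
    The inverse of 6 mod 11 is 2 (since 6·2 = 12 = 1·11 + 1), so t ≡ 2·6 = 12 ≡ 1 (mod 11).
    Then x = 1662 + 2448·1 = 4110, valid modulo lcm(2448, 11) = 26928: x ≡ 4110 (mod 26928).
Verify against each original: 4110 mod 16 = 14, 4110 mod 9 = 6, 4110 mod 17 = 13, 4110 mod 11 = 7.

x ≡ 4110 (mod 26928).


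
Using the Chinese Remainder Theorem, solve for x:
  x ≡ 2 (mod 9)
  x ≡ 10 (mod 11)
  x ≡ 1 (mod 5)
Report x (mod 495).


Moduli 9, 11, 5 are pairwise coprime; by CRT there is a unique solution modulo M = 9 · 11 · 5 = 495.
Solve pairwise, accumulating the modulus:
  Start with x ≡ 2 (mod 9).
  Combine with x ≡ 10 (mod 11): since gcd(9, 11) = 1, we get a unique residue mod 99.
    Write x = 2 + 9·t and substitute into x ≡ 10 (mod 11): 9·t ≡ 10 − 2 = 8 (mod 11).
    The inverse of 9 mod 11 is 5 (since 9·5 = 45 = 4·11 + 1), so t ≡ 5·8 = 40 ≡ 7 (mod 11).
    Then x = 2 + 9·7 = 65, valid modulo lcm(9, 11) = 99: x ≡ 65 (mod 99).
  Combine with x ≡ 1 (mod 5): since gcd(99, 5) = 1, we get a unique residue mod 495.
    Write x = 65 + 99·t and substitute into x ≡ 1 (mod 5): 99·t ≡ 1 − 65 = -64 (mod 5).
    Reduce coefficients mod 5: 4·t ≡ 1 (mod 5).
    The inverse of 4 mod 5 is 4 (since 4·4 = 16 = 3·5 + 1), so t ≡ 4·1 = 4 ≡ 4 (mod 5).
    Then x = 65 + 99·4 = 461, valid modulo lcm(99, 5) = 495: x ≡ 461 (mod 495).
Verify: 461 mod 9 = 2 ✓, 461 mod 11 = 10 ✓, 461 mod 5 = 1 ✓.

x ≡ 461 (mod 495).


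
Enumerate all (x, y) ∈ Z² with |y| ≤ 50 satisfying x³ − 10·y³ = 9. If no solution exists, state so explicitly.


The equation is x³ - 10y³ = 9. For fixed y, x³ = 10·y³ + 9, so a solution requires the RHS to be a perfect cube.
Strategy: iterate y from -50 to 50, compute RHS = 10·y³ + 9, and check whether it is a (positive or negative) perfect cube.
Check small values of y:
  y = 0: RHS = 9 is not a perfect cube.
  y = 1: RHS = 19 is not a perfect cube.
  y = -1: RHS = -1 = (-1)³ ⇒ x = -1 works.
  y = 2: RHS = 89 is not a perfect cube.
  y = -2: RHS = -71 is not a perfect cube.
  y = 3: RHS = 279 is not a perfect cube.
  y = -3: RHS = -261 is not a perfect cube.
Continuing the search up to |y| = 50 finds no further solutions beyond those listed.
Collected solutions: (-1, -1).

Solutions (with |y| ≤ 50): (-1, -1).


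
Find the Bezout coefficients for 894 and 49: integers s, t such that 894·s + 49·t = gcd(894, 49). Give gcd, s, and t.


Euclidean algorithm on (894, 49) — divide until remainder is 0:
  894 = 18 · 49 + 12
  49 = 4 · 12 + 1
  12 = 12 · 1 + 0
gcd(894, 49) = 1.
Track Bezout coefficients alongside the remainders: start with r₀ = 894 = a·1 + b·0 (s = 1, t = 0) and r₁ = 49 = a·0 + b·1 (s = 0, t = 1); each new remainder r_{k+1} = r_{k-1} − q_k·r_k inherits s_{k+1} = s_{k-1} − q_k·s_k, t_{k+1} = t_{k-1} − q_k·t_k, so r_k = a·s_k + b·t_k at every step:
  q = 18: r = 12, s = 1 − 18·0 = 1, t = 0 − 18·1 = -18  (check: 894·1 + 49·(-18) = 12)
  q = 4: r = 1, s = 0 − 4·1 = -4, t = 1 − 4·(-18) = 73  (check: 894·(-4) + 49·73 = 1)
The row with r = 1 (the gcd) gives the Bezout coefficients s = -4, t = 73.
Result: 894 · (-4) + 49 · (73) = 1.

gcd(894, 49) = 1; s = -4, t = 73 (check: 894·(-4) + 49·73 = 1).


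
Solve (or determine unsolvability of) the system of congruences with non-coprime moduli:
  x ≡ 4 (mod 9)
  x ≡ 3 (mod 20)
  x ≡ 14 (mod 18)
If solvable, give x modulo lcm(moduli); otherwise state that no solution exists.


Moduli 9, 20, 18 are not pairwise coprime, so CRT works modulo lcm(m_i) when all pairwise compatibility conditions hold.
Pairwise compatibility: gcd(m_i, m_j) must divide a_i - a_j for every pair.
Merge one congruence at a time:
  Start: x ≡ 4 (mod 9).
  Combine with x ≡ 3 (mod 20): gcd(9, 20) = 1; 3 - 4 = -1, which IS divisible by 1, so compatible.
    Write x = 4 + 9·t and substitute into x ≡ 3 (mod 20): 9·t ≡ 3 − 4 = -1 (mod 20).
    Reduce coefficients mod 20: 9·t ≡ 19 (mod 20).
    The inverse of 9 mod 20 is 9 (since 9·9 = 81 = 4·20 + 1), so t ≡ 9·19 = 171 ≡ 11 (mod 20).
    Then x = 4 + 9·11 = 103, valid modulo lcm(9, 20) = 180: x ≡ 103 (mod 180).
  Combine with x ≡ 14 (mod 18): gcd(180, 18) = 18, and 14 - 103 = -89 is NOT divisible by 18.
    ⇒ system is inconsistent (no integer solution).

No solution (the system is inconsistent).


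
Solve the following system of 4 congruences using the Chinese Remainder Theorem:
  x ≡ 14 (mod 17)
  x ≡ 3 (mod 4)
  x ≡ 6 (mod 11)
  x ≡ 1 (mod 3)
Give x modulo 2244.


Product of moduli M = 17 · 4 · 11 · 3 = 2244.
Merge one congruence at a time:
  Start: x ≡ 14 (mod 17).
  Combine with x ≡ 3 (mod 4); new modulus lcm = 68.
    Write x = 14 + 17·t and substitute into x ≡ 3 (mod 4): 17·t ≡ 3 − 14 = -11 (mod 4).
    Reduce coefficients mod 4: 1·t ≡ 1 (mod 4).
    So t ≡ 1 (mod 4).
    Then x = 14 + 17·1 = 31, valid modulo lcm(17, 4) = 68: x ≡ 31 (mod 68).
  Combine with x ≡ 6 (mod 11); new modulus lcm = 748.
    Write x = 31 + 68·t and substitute into x ≡ 6 (mod 11): 68·t ≡ 6 − 31 = -25 (mod 11).
    Reduce coefficients mod 11: 2·t ≡ 8 (mod 11).
    The inverse of 2 mod 11 is 6 (since 2·6 = 12 = 1·11 + 1), so t ≡ 6·8 = 48 ≡ 4 (mod 11).
    Then x = 31 + 68·4 = 303, valid modulo lcm(68, 11) = 748: x ≡ 303 (mod 748).
  Combine with x ≡ 1 (mod 3); new modulus lcm = 2244.
    Write x = 303 + 748·t and substitute into x ≡ 1 (mod 3): 748·t ≡ 1 − 303 = -302 (mod 3).
    Reduce coefficients mod 3: 1·t ≡ 1 (mod 3).
    So t ≡ 1 (mod 3).
    Then x = 303 + 748·1 = 1051, valid modulo lcm(748, 3) = 2244: x ≡ 1051 (mod 2244).
Verify against each original: 1051 mod 17 = 14, 1051 mod 4 = 3, 1051 mod 11 = 6, 1051 mod 3 = 1.

x ≡ 1051 (mod 2244).


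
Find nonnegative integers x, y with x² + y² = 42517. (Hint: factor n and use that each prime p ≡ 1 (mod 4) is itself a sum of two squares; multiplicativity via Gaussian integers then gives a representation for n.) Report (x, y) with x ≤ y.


Step 1: Factor n = 42517 = 17 · 41 · 61.
Step 2: Check the mod-4 condition on each prime factor: 17 ≡ 1 (mod 4), exponent 1; 41 ≡ 1 (mod 4), exponent 1; 61 ≡ 1 (mod 4), exponent 1.
All primes ≡ 3 (mod 4) appear to even exponent (or don't appear), so by the two-squares theorem n IS expressible as a sum of two squares.
Step 3: Build a representation. Here n = 17 · 41 · 61 is a product of primes ≡ 1 (mod 4). Each prime p ≡ 1 (mod 4) is itself a sum of two squares; find a² by testing p − a² for a perfect square:
  17: 17 − 1² = 16 = 4² ⇒ 17 = 1² + 4².
  41: 41 − 1² = 40, 41 − 2² = 37, 41 − 3² = 32, 41 − 4² = 25 = 5² ⇒ 41 = 4² + 5².
  61: 61 − 1² = 60, 61 − 2² = 57, 61 − 3² = 52, 61 − 4² = 45, 61 − 5² = 36 = 6² ⇒ 61 = 5² + 6².
  Combine using the Brahmagupta–Fibonacci identity (a² + b²)(c² + d²) = (ac − bd)² + (ad + bc)² = (ac + bd)² + (ad − bc)²:
  17 · 41 = 697: from (1² + 4²)(4² + 5²), take (1·4 − 4·5, 1·5 + 4·4) = (4 − 20, 5 + 16) = (-16, 21); dropping signs (only squares matter) gives (16, 21); check 16² + 21² = 256 + 441 = 697 ✓.
  697 · 61 = 42517: from (16² + 21²)(5² + 6²), take (16·5 − 21·6, 16·6 + 21·5) = (80 − 126, 96 + 105) = (-46, 201); dropping signs (only squares matter) gives (46, 201); check 46² + 201² = 2116 + 40401 = 42517 ✓.
Step 4: Order so x ≤ y and verify: 46² + 201² = 2116 + 40401 = 42517 = n. ✓

n = 42517 = 46² + 201² (one valid representation with x ≤ y).


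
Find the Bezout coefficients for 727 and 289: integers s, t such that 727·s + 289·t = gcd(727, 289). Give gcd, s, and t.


Euclidean algorithm on (727, 289) — divide until remainder is 0:
  727 = 2 · 289 + 149
  289 = 1 · 149 + 140
  149 = 1 · 140 + 9
  140 = 15 · 9 + 5
  9 = 1 · 5 + 4
  5 = 1 · 4 + 1
  4 = 4 · 1 + 0
gcd(727, 289) = 1.
Track Bezout coefficients alongside the remainders: start with r₀ = 727 = a·1 + b·0 (s = 1, t = 0) and r₁ = 289 = a·0 + b·1 (s = 0, t = 1); each new remainder r_{k+1} = r_{k-1} − q_k·r_k inherits s_{k+1} = s_{k-1} − q_k·s_k, t_{k+1} = t_{k-1} − q_k·t_k, so r_k = a·s_k + b·t_k at every step:
  q = 2: r = 149, s = 1 − 2·0 = 1, t = 0 − 2·1 = -2  (check: 727·1 + 289·(-2) = 149)
  q = 1: r = 140, s = 0 − 1·1 = -1, t = 1 − 1·(-2) = 3  (check: 727·(-1) + 289·3 = 140)
  q = 1: r = 9, s = 1 − 1·(-1) = 2, t = -2 − 1·3 = -5  (check: 727·2 + 289·(-5) = 9)
  q = 15: r = 5, s = -1 − 15·2 = -31, t = 3 − 15·(-5) = 78  (check: 727·(-31) + 289·78 = 5)
  q = 1: r = 4, s = 2 − 1·(-31) = 33, t = -5 − 1·78 = -83  (check: 727·33 + 289·(-83) = 4)
  q = 1: r = 1, s = -31 − 1·33 = -64, t = 78 − 1·(-83) = 161  (check: 727·(-64) + 289·161 = 1)
The row with r = 1 (the gcd) gives the Bezout coefficients s = -64, t = 161.
Result: 727 · (-64) + 289 · (161) = 1.

gcd(727, 289) = 1; s = -64, t = 161 (check: 727·(-64) + 289·161 = 1).


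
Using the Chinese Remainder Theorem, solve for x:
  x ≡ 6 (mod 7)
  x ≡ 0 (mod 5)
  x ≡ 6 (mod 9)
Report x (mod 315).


Moduli 7, 5, 9 are pairwise coprime; by CRT there is a unique solution modulo M = 7 · 5 · 9 = 315.
Solve pairwise, accumulating the modulus:
  Start with x ≡ 6 (mod 7).
  Combine with x ≡ 0 (mod 5): since gcd(7, 5) = 1, we get a unique residue mod 35.
    Write x = 6 + 7·t and substitute into x ≡ 0 (mod 5): 7·t ≡ 0 − 6 = -6 (mod 5).
    Reduce coefficients mod 5: 2·t ≡ 4 (mod 5).
    The inverse of 2 mod 5 is 3 (since 2·3 = 6 = 1·5 + 1), so t ≡ 3·4 = 12 ≡ 2 (mod 5).
    Then x = 6 + 7·2 = 20, valid modulo lcm(7, 5) = 35: x ≡ 20 (mod 35).
  Combine with x ≡ 6 (mod 9): since gcd(35, 9) = 1, we get a unique residue mod 315.
    Write x = 20 + 35·t and substitute into x ≡ 6 (mod 9): 35·t ≡ 6 − 20 = -14 (mod 9).
    Reduce coefficients mod 9: 8·t ≡ 4 (mod 9).
    The inverse of 8 mod 9 is 8 (since 8·8 = 64 = 7·9 + 1), so t ≡ 8·4 = 32 ≡ 5 (mod 9).
    Then x = 20 + 35·5 = 195, valid modulo lcm(35, 9) = 315: x ≡ 195 (mod 315).
Verify: 195 mod 7 = 6 ✓, 195 mod 5 = 0 ✓, 195 mod 9 = 6 ✓.

x ≡ 195 (mod 315).


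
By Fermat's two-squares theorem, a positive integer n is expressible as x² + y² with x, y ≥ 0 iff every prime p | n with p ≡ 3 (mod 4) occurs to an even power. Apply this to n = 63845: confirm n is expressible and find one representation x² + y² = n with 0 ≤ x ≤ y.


Step 1: Factor n = 63845 = 5 · 113^2.
Step 2: Check the mod-4 condition on each prime factor: 5 ≡ 1 (mod 4), exponent 1; 113 ≡ 1 (mod 4), exponent 2.
All primes ≡ 3 (mod 4) appear to even exponent (or don't appear), so by the two-squares theorem n IS expressible as a sum of two squares.
Step 3: Build a representation. Here n = 5 · 113 · 113 is a product of primes ≡ 1 (mod 4). Each prime p ≡ 1 (mod 4) is itself a sum of two squares; find a² by testing p − a² for a perfect square:
  5: 5 − 1² = 4 = 2² ⇒ 5 = 1² + 2².
  113: 113 − 1² = 112, 113 − 2² = 109, 113 − 3² = 104, 113 − 4² = 97, 113 − 5² = 88, 113 − 6² = 77, 113 − 7² = 64 = 8² ⇒ 113 = 7² + 8².
  Combine using the Brahmagupta–Fibonacci identity (a² + b²)(c² + d²) = (ac − bd)² + (ad + bc)² = (ac + bd)² + (ad − bc)²:
  5 · 113 = 565: from (1² + 2²)(7² + 8²), take (1·7 − 2·8, 1·8 + 2·7) = (7 − 16, 8 + 14) = (-9, 22); dropping signs (only squares matter) gives (9, 22); check 9² + 22² = 81 + 484 = 565 ✓.
  565 · 113 = 63845: from (9² + 22²)(7² + 8²), take (9·7 − 22·8, 9·8 + 22·7) = (63 − 176, 72 + 154) = (-113, 226); dropping signs (only squares matter) gives (113, 226); check 113² + 226² = 12769 + 51076 = 63845 ✓.
Step 4: Order so x ≤ y and verify: 113² + 226² = 12769 + 51076 = 63845 = n. ✓

n = 63845 = 113² + 226² (one valid representation with x ≤ y).


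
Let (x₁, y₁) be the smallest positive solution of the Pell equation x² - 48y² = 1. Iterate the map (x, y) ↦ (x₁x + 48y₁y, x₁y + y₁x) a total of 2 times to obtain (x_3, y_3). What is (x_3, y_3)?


Step 1: Find the fundamental solution (x₁, y₁) of x² - 48y² = 1.
  Expand √48 as a continued fraction. a₀ = ⌊√48⌋ = 6; iterate m_{k+1} = d_k·a_k − m_k, d_{k+1} = (48 − m_{k+1}²)/d_k, a_{k+1} = ⌊(a₀ + m_{k+1})/d_{k+1}⌋ (starting m₀ = 0, d₀ = 1), with convergents p_k = a_k·p_{k-1} + p_{k-2}, q_k = a_k·q_{k-1} + q_{k-2} (p₋₁ = 1, q₋₁ = 0):
  k = 0: a₀ = 6; p₀/q₀ = 6/1; p₀² − 48·q₀² = 36 − 48 = -12.
  k = 1: m = 6, d = 12, a = ⌊(6 + 6)/12⌋ = 1; p/q = (1·6 + 1)/(1·1 + 0) = 7/1; p² − 48·q² = 49 − 48 = 1.
  The first convergent with p² − 48·q² = 1 gives the fundamental solution (x₁, y₁) = (7, 1).
Step 2: Apply the recurrence (x_{n+1}, y_{n+1}) = (x₁x_n + 48y₁y_n, x₁y_n + y₁x_n) repeatedly.
  From (x_1, y_1) = (7, 1): x_2 = 7·7 + 48·1·1 = 97; y_2 = 7·1 + 1·7 = 14.
  From (x_2, y_2) = (97, 14): x_3 = 7·97 + 48·1·14 = 1351; y_3 = 7·14 + 1·97 = 195.
Step 3: Verify x_3² - 48·y_3² = 1825201 - 1825200 = 1 (should be 1). ✓

(x_1, y_1) = (7, 1); (x_3, y_3) = (1351, 195).


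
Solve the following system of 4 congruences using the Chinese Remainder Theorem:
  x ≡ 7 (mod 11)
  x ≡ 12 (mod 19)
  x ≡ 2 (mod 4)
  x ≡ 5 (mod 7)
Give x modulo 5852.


Product of moduli M = 11 · 19 · 4 · 7 = 5852.
Merge one congruence at a time:
  Start: x ≡ 7 (mod 11).
  Combine with x ≡ 12 (mod 19); new modulus lcm = 209.
    Write x = 7 + 11·t and substitute into x ≡ 12 (mod 19): 11·t ≡ 12 − 7 = 5 (mod 19).
    The inverse of 11 mod 19 is 7 (since 11·7 = 77 = 4·19 + 1), so t ≡ 7·5 = 35 ≡ 16 (mod 19).
    Then x = 7 + 11·16 = 183, valid modulo lcm(11, 19) = 209: x ≡ 183 (mod 209).
  Combine with x ≡ 2 (mod 4); new modulus lcm = 836.
    Write x = 183 + 209·t and substitute into x ≡ 2 (mod 4): 209·t ≡ 2 − 183 = -181 (mod 4).
    Reduce coefficients mod 4: 1·t ≡ 3 (mod 4).
    So t ≡ 3 (mod 4).
    Then x = 183 + 209·3 = 810, valid modulo lcm(209, 4) = 836: x ≡ 810 (mod 836).
  Combine with x ≡ 5 (mod 7); new modulus lcm = 5852.
    Write x = 810 + 836·t and substitute into x ≡ 5 (mod 7): 836·t ≡ 5 − 810 = -805 (mod 7).
    Reduce coefficients mod 7: 3·t ≡ 0 (mod 7).
    The inverse of 3 mod 7 is 5 (since 3·5 = 15 = 2·7 + 1), so t ≡ 5·0 = 0 ≡ 0 (mod 7).
    Then x = 810 + 836·0 = 810, valid modulo lcm(836, 7) = 5852: x ≡ 810 (mod 5852).
Verify against each original: 810 mod 11 = 7, 810 mod 19 = 12, 810 mod 4 = 2, 810 mod 7 = 5.

x ≡ 810 (mod 5852).


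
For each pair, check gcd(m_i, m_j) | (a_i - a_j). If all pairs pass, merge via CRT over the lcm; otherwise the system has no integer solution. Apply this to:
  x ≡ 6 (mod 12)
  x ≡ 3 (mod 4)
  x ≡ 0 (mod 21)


Moduli 12, 4, 21 are not pairwise coprime, so CRT works modulo lcm(m_i) when all pairwise compatibility conditions hold.
Pairwise compatibility: gcd(m_i, m_j) must divide a_i - a_j for every pair.
Merge one congruence at a time:
  Start: x ≡ 6 (mod 12).
  Combine with x ≡ 3 (mod 4): gcd(12, 4) = 4, and 3 - 6 = -3 is NOT divisible by 4.
    ⇒ system is inconsistent (no integer solution).

No solution (the system is inconsistent).


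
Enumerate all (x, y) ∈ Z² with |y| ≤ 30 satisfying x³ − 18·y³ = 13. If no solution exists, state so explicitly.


The equation is x³ - 18y³ = 13. For fixed y, x³ = 18·y³ + 13, so a solution requires the RHS to be a perfect cube.
Strategy: iterate y from -30 to 30, compute RHS = 18·y³ + 13, and check whether it is a (positive or negative) perfect cube.
Check small values of y:
  y = 0: RHS = 13 is not a perfect cube.
  y = 1: RHS = 31 is not a perfect cube.
  y = -1: RHS = -5 is not a perfect cube.
  y = 2: RHS = 157 is not a perfect cube.
  y = -2: RHS = -131 is not a perfect cube.
  y = 3: RHS = 499 is not a perfect cube.
  y = -3: RHS = -473 is not a perfect cube.
Continuing the search up to |y| = 30 finds no solutions either.
No (x, y) in the scanned range satisfies the equation.

No integer solutions with |y| ≤ 30.


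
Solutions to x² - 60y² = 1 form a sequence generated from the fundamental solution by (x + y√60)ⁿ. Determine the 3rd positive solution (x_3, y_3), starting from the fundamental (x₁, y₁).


Step 1: Find the fundamental solution (x₁, y₁) of x² - 60y² = 1.
  Expand √60 as a continued fraction. a₀ = ⌊√60⌋ = 7; iterate m_{k+1} = d_k·a_k − m_k, d_{k+1} = (60 − m_{k+1}²)/d_k, a_{k+1} = ⌊(a₀ + m_{k+1})/d_{k+1}⌋ (starting m₀ = 0, d₀ = 1), with convergents p_k = a_k·p_{k-1} + p_{k-2}, q_k = a_k·q_{k-1} + q_{k-2} (p₋₁ = 1, q₋₁ = 0):
  k = 0: a₀ = 7; p₀/q₀ = 7/1; p₀² − 60·q₀² = 49 − 60 = -11.
  k = 1: m = 7, d = 11, a = ⌊(7 + 7)/11⌋ = 1; p/q = (1·7 + 1)/(1·1 + 0) = 8/1; p² − 60·q² = 64 − 60 = 4.
  k = 2: m = 4, d = 4, a = ⌊(7 + 4)/4⌋ = 2; p/q = (2·8 + 7)/(2·1 + 1) = 23/3; p² − 60·q² = 529 − 540 = -11.
  k = 3: m = 4, d = 11, a = ⌊(7 + 4)/11⌋ = 1; p/q = (1·23 + 8)/(1·3 + 1) = 31/4; p² − 60·q² = 961 − 960 = 1.
  The first convergent with p² − 60·q² = 1 gives the fundamental solution (x₁, y₁) = (31, 4).
Step 2: Apply the recurrence (x_{n+1}, y_{n+1}) = (x₁x_n + 60y₁y_n, x₁y_n + y₁x_n) repeatedly.
  From (x_1, y_1) = (31, 4): x_2 = 31·31 + 60·4·4 = 1921; y_2 = 31·4 + 4·31 = 248.
  From (x_2, y_2) = (1921, 248): x_3 = 31·1921 + 60·4·248 = 119071; y_3 = 31·248 + 4·1921 = 15372.
Step 3: Verify x_3² - 60·y_3² = 14177903041 - 14177903040 = 1 (should be 1). ✓

(x_1, y_1) = (31, 4); (x_3, y_3) = (119071, 15372).


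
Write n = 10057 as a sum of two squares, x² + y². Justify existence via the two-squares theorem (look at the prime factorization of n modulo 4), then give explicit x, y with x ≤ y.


Step 1: Factor n = 10057 = 89 · 113.
Step 2: Check the mod-4 condition on each prime factor: 89 ≡ 1 (mod 4), exponent 1; 113 ≡ 1 (mod 4), exponent 1.
All primes ≡ 3 (mod 4) appear to even exponent (or don't appear), so by the two-squares theorem n IS expressible as a sum of two squares.
Step 3: Build a representation. Here n = 89 · 113 is a product of primes ≡ 1 (mod 4). Each prime p ≡ 1 (mod 4) is itself a sum of two squares; find a² by testing p − a² for a perfect square:
  89: 89 − 1² = 88, 89 − 2² = 85, 89 − 3² = 80, 89 − 4² = 73, 89 − 5² = 64 = 8² ⇒ 89 = 5² + 8².
  113: 113 − 1² = 112, 113 − 2² = 109, 113 − 3² = 104, 113 − 4² = 97, 113 − 5² = 88, 113 − 6² = 77, 113 − 7² = 64 = 8² ⇒ 113 = 7² + 8².
  Combine using the Brahmagupta–Fibonacci identity (a² + b²)(c² + d²) = (ac − bd)² + (ad + bc)² = (ac + bd)² + (ad − bc)²:
  89 · 113 = 10057: from (5² + 8²)(7² + 8²), take (5·7 − 8·8, 5·8 + 8·7) = (35 − 64, 40 + 56) = (-29, 96); dropping signs (only squares matter) gives (29, 96); check 29² + 96² = 841 + 9216 = 10057 ✓.
Step 4: Order so x ≤ y and verify: 29² + 96² = 841 + 9216 = 10057 = n. ✓

n = 10057 = 29² + 96² (one valid representation with x ≤ y).


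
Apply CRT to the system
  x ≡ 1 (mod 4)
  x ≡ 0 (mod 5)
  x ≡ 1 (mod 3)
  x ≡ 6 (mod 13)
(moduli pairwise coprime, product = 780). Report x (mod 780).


Product of moduli M = 4 · 5 · 3 · 13 = 780.
Merge one congruence at a time:
  Start: x ≡ 1 (mod 4).
  Combine with x ≡ 0 (mod 5); new modulus lcm = 20.
    Write x = 1 + 4·t and substitute into x ≡ 0 (mod 5): 4·t ≡ 0 − 1 = -1 (mod 5).
    Reduce coefficients mod 5: 4·t ≡ 4 (mod 5).
    The inverse of 4 mod 5 is 4 (since 4·4 = 16 = 3·5 + 1), so t ≡ 4·4 = 16 ≡ 1 (mod 5).
    Then x = 1 + 4·1 = 5, valid modulo lcm(4, 5) = 20: x ≡ 5 (mod 20).
  Combine with x ≡ 1 (mod 3); new modulus lcm = 60.
    Write x = 5 + 20·t and substitute into x ≡ 1 (mod 3): 20·t ≡ 1 − 5 = -4 (mod 3).
    Reduce coefficients mod 3: 2·t ≡ 2 (mod 3).
    The inverse of 2 mod 3 is 2 (since 2·2 = 4 = 1·3 + 1), so t ≡ 2·2 = 4 ≡ 1 (mod 3).
    Then x = 5 + 20·1 = 25, valid modulo lcm(20, 3) = 60: x ≡ 25 (mod 60).
  Combine with x ≡ 6 (mod 13); new modulus lcm = 780.
    Write x = 25 + 60·t and substitute into x ≡ 6 (mod 13): 60·t ≡ 6 − 25 = -19 (mod 13).
    Reduce coefficients mod 13: 8·t ≡ 7 (mod 13).
    The inverse of 8 mod 13 is 5 (since 8·5 = 40 = 3·13 + 1), so t ≡ 5·7 = 35 ≡ 9 (mod 13).
    Then x = 25 + 60·9 = 565, valid modulo lcm(60, 13) = 780: x ≡ 565 (mod 780).
Verify against each original: 565 mod 4 = 1, 565 mod 5 = 0, 565 mod 3 = 1, 565 mod 13 = 6.

x ≡ 565 (mod 780).


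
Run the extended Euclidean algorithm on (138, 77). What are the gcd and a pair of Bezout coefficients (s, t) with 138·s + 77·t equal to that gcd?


Euclidean algorithm on (138, 77) — divide until remainder is 0:
  138 = 1 · 77 + 61
  77 = 1 · 61 + 16
  61 = 3 · 16 + 13
  16 = 1 · 13 + 3
  13 = 4 · 3 + 1
  3 = 3 · 1 + 0
gcd(138, 77) = 1.
Track Bezout coefficients alongside the remainders: start with r₀ = 138 = a·1 + b·0 (s = 1, t = 0) and r₁ = 77 = a·0 + b·1 (s = 0, t = 1); each new remainder r_{k+1} = r_{k-1} − q_k·r_k inherits s_{k+1} = s_{k-1} − q_k·s_k, t_{k+1} = t_{k-1} − q_k·t_k, so r_k = a·s_k + b·t_k at every step:
  q = 1: r = 61, s = 1 − 1·0 = 1, t = 0 − 1·1 = -1  (check: 138·1 + 77·(-1) = 61)
  q = 1: r = 16, s = 0 − 1·1 = -1, t = 1 − 1·(-1) = 2  (check: 138·(-1) + 77·2 = 16)
  q = 3: r = 13, s = 1 − 3·(-1) = 4, t = -1 − 3·2 = -7  (check: 138·4 + 77·(-7) = 13)
  q = 1: r = 3, s = -1 − 1·4 = -5, t = 2 − 1·(-7) = 9  (check: 138·(-5) + 77·9 = 3)
  q = 4: r = 1, s = 4 − 4·(-5) = 24, t = -7 − 4·9 = -43  (check: 138·24 + 77·(-43) = 1)
The row with r = 1 (the gcd) gives the Bezout coefficients s = 24, t = -43.
Result: 138 · (24) + 77 · (-43) = 1.

gcd(138, 77) = 1; s = 24, t = -43 (check: 138·24 + 77·(-43) = 1).


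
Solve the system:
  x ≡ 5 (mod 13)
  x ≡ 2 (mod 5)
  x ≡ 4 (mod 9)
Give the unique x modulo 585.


Moduli 13, 5, 9 are pairwise coprime; by CRT there is a unique solution modulo M = 13 · 5 · 9 = 585.
Solve pairwise, accumulating the modulus:
  Start with x ≡ 5 (mod 13).
  Combine with x ≡ 2 (mod 5): since gcd(13, 5) = 1, we get a unique residue mod 65.
    Write x = 5 + 13·t and substitute into x ≡ 2 (mod 5): 13·t ≡ 2 − 5 = -3 (mod 5).
    Reduce coefficients mod 5: 3·t ≡ 2 (mod 5).
    The inverse of 3 mod 5 is 2 (since 3·2 = 6 = 1·5 + 1), so t ≡ 2·2 = 4 ≡ 4 (mod 5).
    Then x = 5 + 13·4 = 57, valid modulo lcm(13, 5) = 65: x ≡ 57 (mod 65).
  Combine with x ≡ 4 (mod 9): since gcd(65, 9) = 1, we get a unique residue mod 585.
    Write x = 57 + 65·t and substitute into x ≡ 4 (mod 9): 65·t ≡ 4 − 57 = -53 (mod 9).
    Reduce coefficients mod 9: 2·t ≡ 1 (mod 9).
    The inverse of 2 mod 9 is 5 (since 2·5 = 10 = 1·9 + 1), so t ≡ 5·1 = 5 ≡ 5 (mod 9).
    Then x = 57 + 65·5 = 382, valid modulo lcm(65, 9) = 585: x ≡ 382 (mod 585).
Verify: 382 mod 13 = 5 ✓, 382 mod 5 = 2 ✓, 382 mod 9 = 4 ✓.

x ≡ 382 (mod 585).


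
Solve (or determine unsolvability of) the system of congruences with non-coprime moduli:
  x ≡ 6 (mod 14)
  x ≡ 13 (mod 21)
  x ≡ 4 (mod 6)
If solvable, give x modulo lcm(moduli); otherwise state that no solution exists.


Moduli 14, 21, 6 are not pairwise coprime, so CRT works modulo lcm(m_i) when all pairwise compatibility conditions hold.
Pairwise compatibility: gcd(m_i, m_j) must divide a_i - a_j for every pair.
Merge one congruence at a time:
  Start: x ≡ 6 (mod 14).
  Combine with x ≡ 13 (mod 21): gcd(14, 21) = 7; 13 - 6 = 7, which IS divisible by 7, so compatible.
    Write x = 6 + 14·t and substitute into x ≡ 13 (mod 21): 14·t ≡ 13 − 6 = 7 (mod 21).
    Divide the congruence (and modulus) by g = 7: 2·t ≡ 1 (mod 3).
    The inverse of 2 mod 3 is 2 (since 2·2 = 4 = 1·3 + 1), so t ≡ 2·1 = 2 ≡ 2 (mod 3).
    Then x = 6 + 14·2 = 34, valid modulo lcm(14, 21) = 42: x ≡ 34 (mod 42).
  Combine with x ≡ 4 (mod 6): gcd(42, 6) = 6; 4 - 34 = -30, which IS divisible by 6, so compatible.
    Write x = 34 + 42·t and substitute into x ≡ 4 (mod 6): 42·t ≡ 4 − 34 = -30 (mod 6).
    Divide the congruence (and modulus) by g = 6: 7·t ≡ -5 (mod 1).
    Modulo 1 every t works; take t = 0.
    Then x = 34 + 42·0 = 34, valid modulo lcm(42, 6) = 42: x ≡ 34 (mod 42).
Verify: 34 mod 14 = 6, 34 mod 21 = 13, 34 mod 6 = 4.

x ≡ 34 (mod 42).


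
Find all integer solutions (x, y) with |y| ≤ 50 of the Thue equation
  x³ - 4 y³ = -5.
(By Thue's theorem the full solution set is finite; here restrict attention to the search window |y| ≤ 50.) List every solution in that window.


The equation is x³ - 4y³ = -5. For fixed y, x³ = 4·y³ − 5, so a solution requires the RHS to be a perfect cube.
Strategy: iterate y from -50 to 50, compute RHS = 4·y³ − 5, and check whether it is a (positive or negative) perfect cube.
Check small values of y:
  y = 0: RHS = -5 is not a perfect cube.
  y = 1: RHS = -1 = (-1)³ ⇒ x = -1 works.
  y = -1: RHS = -9 is not a perfect cube.
  y = 2: RHS = 27 = (3)³ ⇒ x = 3 works.
  y = -2: RHS = -37 is not a perfect cube.
  y = 3: RHS = 103 is not a perfect cube.
  y = -3: RHS = -113 is not a perfect cube.
Continuing the search up to |y| = 50 finds no further solutions beyond those listed.
Collected solutions: (-1, 1), (3, 2).

Solutions (with |y| ≤ 50): (-1, 1), (3, 2).


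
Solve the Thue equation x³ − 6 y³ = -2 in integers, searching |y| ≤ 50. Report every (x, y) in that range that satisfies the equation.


The equation is x³ - 6y³ = -2. For fixed y, x³ = 6·y³ − 2, so a solution requires the RHS to be a perfect cube.
Strategy: iterate y from -50 to 50, compute RHS = 6·y³ − 2, and check whether it is a (positive or negative) perfect cube.
Check small values of y:
  y = 0: RHS = -2 is not a perfect cube.
  y = 1: RHS = 4 is not a perfect cube.
  y = -1: RHS = -8 = (-2)³ ⇒ x = -2 works.
  y = 2: RHS = 46 is not a perfect cube.
  y = -2: RHS = -50 is not a perfect cube.
  y = 3: RHS = 160 is not a perfect cube.
  y = -3: RHS = -164 is not a perfect cube.
Continuing the search up to |y| = 50 finds no further solutions beyond those listed.
Collected solutions: (-2, -1).

Solutions (with |y| ≤ 50): (-2, -1).


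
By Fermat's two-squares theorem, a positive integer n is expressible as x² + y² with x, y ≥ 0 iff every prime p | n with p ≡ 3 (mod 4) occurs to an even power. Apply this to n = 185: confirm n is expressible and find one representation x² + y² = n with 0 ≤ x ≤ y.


Step 1: Factor n = 185 = 5 · 37.
Step 2: Check the mod-4 condition on each prime factor: 5 ≡ 1 (mod 4), exponent 1; 37 ≡ 1 (mod 4), exponent 1.
All primes ≡ 3 (mod 4) appear to even exponent (or don't appear), so by the two-squares theorem n IS expressible as a sum of two squares.
Step 3: Build a representation. Here n = 5 · 37 is a product of primes ≡ 1 (mod 4). Each prime p ≡ 1 (mod 4) is itself a sum of two squares; find a² by testing p − a² for a perfect square:
  5: 5 − 1² = 4 = 2² ⇒ 5 = 1² + 2².
  37: 37 − 1² = 36 = 6² ⇒ 37 = 1² + 6².
  Combine using the Brahmagupta–Fibonacci identity (a² + b²)(c² + d²) = (ac − bd)² + (ad + bc)² = (ac + bd)² + (ad − bc)²:
  5 · 37 = 185: from (1² + 2²)(1² + 6²), take (1·1 − 2·6, 1·6 + 2·1) = (1 − 12, 6 + 2) = (-11, 8); dropping signs (only squares matter) gives (11, 8); check 11² + 8² = 121 + 64 = 185 ✓.
Step 4: Order so x ≤ y and verify: 8² + 11² = 64 + 121 = 185 = n. ✓

n = 185 = 8² + 11² (one valid representation with x ≤ y).


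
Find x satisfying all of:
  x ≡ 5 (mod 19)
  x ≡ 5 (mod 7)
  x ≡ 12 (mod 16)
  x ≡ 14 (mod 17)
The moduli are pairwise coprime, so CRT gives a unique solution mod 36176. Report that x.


Product of moduli M = 19 · 7 · 16 · 17 = 36176.
Merge one congruence at a time:
  Start: x ≡ 5 (mod 19).
  Combine with x ≡ 5 (mod 7); new modulus lcm = 133.
    Write x = 5 + 19·t and substitute into x ≡ 5 (mod 7): 19·t ≡ 5 − 5 = 0 (mod 7).
    Reduce coefficients mod 7: 5·t ≡ 0 (mod 7).
    The inverse of 5 mod 7 is 3 (since 5·3 = 15 = 2·7 + 1), so t ≡ 3·0 = 0 ≡ 0 (mod 7).
    Then x = 5 + 19·0 = 5, valid modulo lcm(19, 7) = 133: x ≡ 5 (mod 133).
  Combine with x ≡ 12 (mod 16); new modulus lcm = 2128.
    Write x = 5 + 133·t and substitute into x ≡ 12 (mod 16): 133·t ≡ 12 − 5 = 7 (mod 16).
    Reduce coefficients mod 16: 5·t ≡ 7 (mod 16).
    The inverse of 5 mod 16 is 13 (since 5·13 = 65 = 4·16 + 1), so t ≡ 13·7 = 91 ≡ 11 (mod 16).
    Then x = 5 + 133·11 = 1468, valid modulo lcm(133, 16) = 2128: x ≡ 1468 (mod 2128).
  Combine with x ≡ 14 (mod 17); new modulus lcm = 36176.
    Write x = 1468 + 2128·t and substitute into x ≡ 14 (mod 17): 2128·t ≡ 14 − 1468 = -1454 (mod 17).
    Reduce coefficients mod 17: 3·t ≡ 8 (mod 17).
    The inverse of 3 mod 17 is 6 (since 3·6 = 18 = 1·17 + 1), so t ≡ 6·8 = 48 ≡ 14 (mod 17).
    Then x = 1468 + 2128·14 = 31260, valid modulo lcm(2128, 17) = 36176: x ≡ 31260 (mod 36176).
Verify against each original: 31260 mod 19 = 5, 31260 mod 7 = 5, 31260 mod 16 = 12, 31260 mod 17 = 14.

x ≡ 31260 (mod 36176).


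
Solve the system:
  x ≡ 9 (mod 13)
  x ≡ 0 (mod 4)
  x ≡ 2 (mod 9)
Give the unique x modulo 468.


Moduli 13, 4, 9 are pairwise coprime; by CRT there is a unique solution modulo M = 13 · 4 · 9 = 468.
Solve pairwise, accumulating the modulus:
  Start with x ≡ 9 (mod 13).
  Combine with x ≡ 0 (mod 4): since gcd(13, 4) = 1, we get a unique residue mod 52.
    Write x = 9 + 13·t and substitute into x ≡ 0 (mod 4): 13·t ≡ 0 − 9 = -9 (mod 4).
    Reduce coefficients mod 4: 1·t ≡ 3 (mod 4).
    So t ≡ 3 (mod 4).
    Then x = 9 + 13·3 = 48, valid modulo lcm(13, 4) = 52: x ≡ 48 (mod 52).
  Combine with x ≡ 2 (mod 9): since gcd(52, 9) = 1, we get a unique residue mod 468.
    Write x = 48 + 52·t and substitute into x ≡ 2 (mod 9): 52·t ≡ 2 − 48 = -46 (mod 9).
    Reduce coefficients mod 9: 7·t ≡ 8 (mod 9).
    The inverse of 7 mod 9 is 4 (since 7·4 = 28 = 3·9 + 1), so t ≡ 4·8 = 32 ≡ 5 (mod 9).
    Then x = 48 + 52·5 = 308, valid modulo lcm(52, 9) = 468: x ≡ 308 (mod 468).
Verify: 308 mod 13 = 9 ✓, 308 mod 4 = 0 ✓, 308 mod 9 = 2 ✓.

x ≡ 308 (mod 468).


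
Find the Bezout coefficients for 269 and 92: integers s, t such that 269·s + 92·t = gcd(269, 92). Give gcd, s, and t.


Euclidean algorithm on (269, 92) — divide until remainder is 0:
  269 = 2 · 92 + 85
  92 = 1 · 85 + 7
  85 = 12 · 7 + 1
  7 = 7 · 1 + 0
gcd(269, 92) = 1.
Track Bezout coefficients alongside the remainders: start with r₀ = 269 = a·1 + b·0 (s = 1, t = 0) and r₁ = 92 = a·0 + b·1 (s = 0, t = 1); each new remainder r_{k+1} = r_{k-1} − q_k·r_k inherits s_{k+1} = s_{k-1} − q_k·s_k, t_{k+1} = t_{k-1} − q_k·t_k, so r_k = a·s_k + b·t_k at every step:
  q = 2: r = 85, s = 1 − 2·0 = 1, t = 0 − 2·1 = -2  (check: 269·1 + 92·(-2) = 85)
  q = 1: r = 7, s = 0 − 1·1 = -1, t = 1 − 1·(-2) = 3  (check: 269·(-1) + 92·3 = 7)
  q = 12: r = 1, s = 1 − 12·(-1) = 13, t = -2 − 12·3 = -38  (check: 269·13 + 92·(-38) = 1)
The row with r = 1 (the gcd) gives the Bezout coefficients s = 13, t = -38.
Result: 269 · (13) + 92 · (-38) = 1.

gcd(269, 92) = 1; s = 13, t = -38 (check: 269·13 + 92·(-38) = 1).


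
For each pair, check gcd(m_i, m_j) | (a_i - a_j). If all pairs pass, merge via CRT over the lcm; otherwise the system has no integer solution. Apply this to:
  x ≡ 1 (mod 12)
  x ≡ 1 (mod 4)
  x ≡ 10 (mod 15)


Moduli 12, 4, 15 are not pairwise coprime, so CRT works modulo lcm(m_i) when all pairwise compatibility conditions hold.
Pairwise compatibility: gcd(m_i, m_j) must divide a_i - a_j for every pair.
Merge one congruence at a time:
  Start: x ≡ 1 (mod 12).
  Combine with x ≡ 1 (mod 4): gcd(12, 4) = 4; 1 - 1 = 0, which IS divisible by 4, so compatible.
    Write x = 1 + 12·t and substitute into x ≡ 1 (mod 4): 12·t ≡ 1 − 1 = 0 (mod 4).
    Divide the congruence (and modulus) by g = 4: 3·t ≡ 0 (mod 1).
    Modulo 1 every t works; take t = 0.
    Then x = 1 + 12·0 = 1, valid modulo lcm(12, 4) = 12: x ≡ 1 (mod 12).
  Combine with x ≡ 10 (mod 15): gcd(12, 15) = 3; 10 - 1 = 9, which IS divisible by 3, so compatible.
    Write x = 1 + 12·t and substitute into x ≡ 10 (mod 15): 12·t ≡ 10 − 1 = 9 (mod 15).
    Divide the congruence (and modulus) by g = 3: 4·t ≡ 3 (mod 5).
    The inverse of 4 mod 5 is 4 (since 4·4 = 16 = 3·5 + 1), so t ≡ 4·3 = 12 ≡ 2 (mod 5).
    Then x = 1 + 12·2 = 25, valid modulo lcm(12, 15) = 60: x ≡ 25 (mod 60).
Verify: 25 mod 12 = 1, 25 mod 4 = 1, 25 mod 15 = 10.

x ≡ 25 (mod 60).


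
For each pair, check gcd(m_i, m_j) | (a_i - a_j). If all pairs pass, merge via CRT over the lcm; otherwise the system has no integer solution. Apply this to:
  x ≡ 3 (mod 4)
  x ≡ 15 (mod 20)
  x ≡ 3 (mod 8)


Moduli 4, 20, 8 are not pairwise coprime, so CRT works modulo lcm(m_i) when all pairwise compatibility conditions hold.
Pairwise compatibility: gcd(m_i, m_j) must divide a_i - a_j for every pair.
Merge one congruence at a time:
  Start: x ≡ 3 (mod 4).
  Combine with x ≡ 15 (mod 20): gcd(4, 20) = 4; 15 - 3 = 12, which IS divisible by 4, so compatible.
    Write x = 3 + 4·t and substitute into x ≡ 15 (mod 20): 4·t ≡ 15 − 3 = 12 (mod 20).
    Divide the congruence (and modulus) by g = 4: 1·t ≡ 3 (mod 5).
    So t ≡ 3 (mod 5).
    Then x = 3 + 4·3 = 15, valid modulo lcm(4, 20) = 20: x ≡ 15 (mod 20).
  Combine with x ≡ 3 (mod 8): gcd(20, 8) = 4; 3 - 15 = -12, which IS divisible by 4, so compatible.
    Write x = 15 + 20·t and substitute into x ≡ 3 (mod 8): 20·t ≡ 3 − 15 = -12 (mod 8).
    Divide the congruence (and modulus) by g = 4: 5·t ≡ -3 (mod 2).
    Reduce coefficients mod 2: 1·t ≡ 1 (mod 2).
    So t ≡ 1 (mod 2).
    Then x = 15 + 20·1 = 35, valid modulo lcm(20, 8) = 40: x ≡ 35 (mod 40).
Verify: 35 mod 4 = 3, 35 mod 20 = 15, 35 mod 8 = 3.

x ≡ 35 (mod 40).


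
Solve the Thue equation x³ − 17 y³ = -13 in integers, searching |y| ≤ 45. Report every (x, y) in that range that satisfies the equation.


The equation is x³ - 17y³ = -13. For fixed y, x³ = 17·y³ − 13, so a solution requires the RHS to be a perfect cube.
Strategy: iterate y from -45 to 45, compute RHS = 17·y³ − 13, and check whether it is a (positive or negative) perfect cube.
Check small values of y:
  y = 0: RHS = -13 is not a perfect cube.
  y = 1: RHS = 4 is not a perfect cube.
  y = -1: RHS = -30 is not a perfect cube.
  y = 2: RHS = 123 is not a perfect cube.
  y = -2: RHS = -149 is not a perfect cube.
  y = 3: RHS = 446 is not a perfect cube.
  y = -3: RHS = -472 is not a perfect cube.
Continuing the search up to |y| = 45 finds no solutions either.
No (x, y) in the scanned range satisfies the equation.

No integer solutions with |y| ≤ 45.


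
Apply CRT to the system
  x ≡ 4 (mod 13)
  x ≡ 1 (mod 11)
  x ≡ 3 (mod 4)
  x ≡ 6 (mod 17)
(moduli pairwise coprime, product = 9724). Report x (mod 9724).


Product of moduli M = 13 · 11 · 4 · 17 = 9724.
Merge one congruence at a time:
  Start: x ≡ 4 (mod 13).
  Combine with x ≡ 1 (mod 11); new modulus lcm = 143.
    Write x = 4 + 13·t and substitute into x ≡ 1 (mod 11): 13·t ≡ 1 − 4 = -3 (mod 11).
    Reduce coefficients mod 11: 2·t ≡ 8 (mod 11).
    The inverse of 2 mod 11 is 6 (since 2·6 = 12 = 1·11 + 1), so t ≡ 6·8 = 48 ≡ 4 (mod 11).
    Then x = 4 + 13·4 = 56, valid modulo lcm(13, 11) = 143: x ≡ 56 (mod 143).
  Combine with x ≡ 3 (mod 4); new modulus lcm = 572.
    Write x = 56 + 143·t and substitute into x ≡ 3 (mod 4): 143·t ≡ 3 − 56 = -53 (mod 4).
    Reduce coefficients mod 4: 3·t ≡ 3 (mod 4).
    The inverse of 3 mod 4 is 3 (since 3·3 = 9 = 2·4 + 1), so t ≡ 3·3 = 9 ≡ 1 (mod 4).
    Then x = 56 + 143·1 = 199, valid modulo lcm(143, 4) = 572: x ≡ 199 (mod 572).
  Combine with x ≡ 6 (mod 17); new modulus lcm = 9724.
    Write x = 199 + 572·t and substitute into x ≡ 6 (mod 17): 572·t ≡ 6 − 199 = -193 (mod 17).
    Reduce coefficients mod 17: 11·t ≡ 11 (mod 17).
    The inverse of 11 mod 17 is 14 (since 11·14 = 154 = 9·17 + 1), so t ≡ 14·11 = 154 ≡ 1 (mod 17).
    Then x = 199 + 572·1 = 771, valid modulo lcm(572, 17) = 9724: x ≡ 771 (mod 9724).
Verify against each original: 771 mod 13 = 4, 771 mod 11 = 1, 771 mod 4 = 3, 771 mod 17 = 6.

x ≡ 771 (mod 9724).
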